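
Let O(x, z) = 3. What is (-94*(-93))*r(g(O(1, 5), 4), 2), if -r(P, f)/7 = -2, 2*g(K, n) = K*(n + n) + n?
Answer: 122388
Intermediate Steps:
g(K, n) = n/2 + K*n (g(K, n) = (K*(n + n) + n)/2 = (K*(2*n) + n)/2 = (2*K*n + n)/2 = (n + 2*K*n)/2 = n/2 + K*n)
r(P, f) = 14 (r(P, f) = -7*(-2) = 14)
(-94*(-93))*r(g(O(1, 5), 4), 2) = -94*(-93)*14 = 8742*14 = 122388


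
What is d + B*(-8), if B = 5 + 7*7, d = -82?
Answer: -514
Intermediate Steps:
B = 54 (B = 5 + 49 = 54)
d + B*(-8) = -82 + 54*(-8) = -82 - 432 = -514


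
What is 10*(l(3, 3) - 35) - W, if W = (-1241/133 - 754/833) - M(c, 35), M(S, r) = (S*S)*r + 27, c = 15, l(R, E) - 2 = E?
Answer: 120478859/15827 ≈ 7612.2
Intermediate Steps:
l(R, E) = 2 + E
M(S, r) = 27 + r*S**2 (M(S, r) = S**2*r + 27 = r*S**2 + 27 = 27 + r*S**2)
W = -125226959/15827 (W = (-1241/133 - 754/833) - (27 + 35*15**2) = (-1241*1/133 - 754*1/833) - (27 + 35*225) = (-1241/133 - 754/833) - (27 + 7875) = -162005/15827 - 1*7902 = -162005/15827 - 7902 = -125226959/15827 ≈ -7912.2)
10*(l(3, 3) - 35) - W = 10*((2 + 3) - 35) - 1*(-125226959/15827) = 10*(5 - 35) + 125226959/15827 = 10*(-30) + 125226959/15827 = -300 + 125226959/15827 = 120478859/15827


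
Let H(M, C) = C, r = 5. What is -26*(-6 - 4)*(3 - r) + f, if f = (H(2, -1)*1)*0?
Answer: -520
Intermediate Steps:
f = 0 (f = -1*1*0 = -1*0 = 0)
-26*(-6 - 4)*(3 - r) + f = -26*(-6 - 4)*(3 - 1*5) + 0 = -(-260)*(3 - 5) + 0 = -(-260)*(-2) + 0 = -26*20 + 0 = -520 + 0 = -520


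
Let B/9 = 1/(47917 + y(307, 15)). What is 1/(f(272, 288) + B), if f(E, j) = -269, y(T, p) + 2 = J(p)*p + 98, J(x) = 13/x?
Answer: -48026/12918985 ≈ -0.0037175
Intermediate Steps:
y(T, p) = 109 (y(T, p) = -2 + ((13/p)*p + 98) = -2 + (13 + 98) = -2 + 111 = 109)
B = 9/48026 (B = 9/(47917 + 109) = 9/48026 ≈ 0.00018740)
1/(f(272, 288) + B) = 1/(-269 + 9/48026) = 1/(-12918985/48026) = -48026/12918985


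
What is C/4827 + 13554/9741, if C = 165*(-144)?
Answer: -18446778/5224423 ≈ -3.5309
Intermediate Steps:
C = -23760
C/4827 + 13554/9741 = -23760/4827 + 13554/9741 = -23760*1/4827 + 13554*(1/9741) = -7920/1609 + 4518/3247 = -18446778/5224423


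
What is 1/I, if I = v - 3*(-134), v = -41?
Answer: 1/361 ≈ 0.0027701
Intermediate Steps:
I = 361 (I = -41 - 3*(-134) = -41 + 402 = 361)
1/I = 1/361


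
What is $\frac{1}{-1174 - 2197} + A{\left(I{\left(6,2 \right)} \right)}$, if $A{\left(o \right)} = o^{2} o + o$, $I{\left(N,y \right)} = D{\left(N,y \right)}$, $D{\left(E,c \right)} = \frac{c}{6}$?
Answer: $\frac{33683}{91017} \approx 0.37007$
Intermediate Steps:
$D{\left(E,c \right)} = \frac{c}{6}$ ($D{\left(E,c \right)} = c \frac{1}{6} = \frac{c}{6}$)
$I{\left(N,y \right)} = \frac{y}{6}$
$A{\left(o \right)} = o + o^{3}$ ($A{\left(o \right)} = o^{3} + o = o + o^{3}$)
$\frac{1}{-1174 - 2197} + A{\left(I{\left(6,2 \right)} \right)} = \frac{1}{-1174 - 2197} + \left(\frac{1}{6} \cdot 2 + \left(\frac{1}{6} \cdot 2\right)^{3}\right) = \frac{1}{-3371} + \left(\frac{1}{3} + \left(\frac{1}{3}\right)^{3}\right) = - \frac{1}{3371} + \left(\frac{1}{3} + \frac{1}{27}\right) = - \frac{1}{3371} + \frac{10}{27} = \frac{33683}{91017}$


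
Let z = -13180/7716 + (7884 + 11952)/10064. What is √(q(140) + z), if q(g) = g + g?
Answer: √1650407796348351/2426682 ≈ 16.741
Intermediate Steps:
q(g) = 2*g
z = 1275691/4853364 (z = -13180*1/7716 + 19836*(1/10064) = -3295/1929 + 4959/2516 = 1275691/4853364 ≈ 0.26285)
√(q(140) + z) = √(2*140 + 1275691/4853364) = √(280 + 1275691/4853364) = √(1360217611/4853364) = √1650407796348351/2426682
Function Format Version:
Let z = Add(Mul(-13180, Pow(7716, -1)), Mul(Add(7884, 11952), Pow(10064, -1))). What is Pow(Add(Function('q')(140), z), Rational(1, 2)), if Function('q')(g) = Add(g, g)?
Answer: Mul(Rational(1, 2426682), Pow(1650407796348351, Rational(1, 2))) ≈ 16.741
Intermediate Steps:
Function('q')(g) = Mul(2, g)
z = Rational(1275691, 4853364) (z = Add(Mul(-13180, Rational(1, 7716)), Mul(19836, Rational(1, 10064))) = Add(Rational(-3295, 1929), Rational(4959, 2516)) = Rational(1275691, 4853364) ≈ 0.26285)
Pow(Add(Function('q')(140), z), Rational(1, 2)) = Pow(Add(Mul(2, 140), Rational(1275691, 4853364)), Rational(1, 2)) = Pow(Add(280, Rational(1275691, 4853364)), Rational(1, 2)) = Pow(Rational(1360217611, 4853364), Rational(1, 2)) = Mul(Rational(1, 2426682), Pow(1650407796348351, Rational(1, 2)))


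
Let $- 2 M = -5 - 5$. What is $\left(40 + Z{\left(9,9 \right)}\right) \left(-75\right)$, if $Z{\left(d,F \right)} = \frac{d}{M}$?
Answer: $-3135$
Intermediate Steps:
$M = 5$ ($M = - \frac{-5 - 5}{2} = \left(- \frac{1}{2}\right) \left(-10\right) = 5$)
$Z{\left(d,F \right)} = \frac{d}{5}$
$\left(40 + Z{\left(9,9 \right)}\right) \left(-75\right) = \left(40 + \frac{1}{5} \cdot 9\right) \left(-75\right) = \left(40 + \frac{9}{5}\right) \left(-75\right) = \frac{209}{5} \left(-75\right) = -3135$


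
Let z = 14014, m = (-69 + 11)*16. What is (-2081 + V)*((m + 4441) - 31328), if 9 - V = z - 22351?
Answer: -174260975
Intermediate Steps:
m = -928 (m = -58*16 = -928)
V = 8346 (V = 9 - (14014 - 22351) = 9 - 1*(-8337) = 9 + 8337 = 8346)
(-2081 + V)*((m + 4441) - 31328) = (-2081 + 8346)*((-928 + 4441) - 31328) = 6265*(3513 - 31328) = 6265*(-27815) = -174260975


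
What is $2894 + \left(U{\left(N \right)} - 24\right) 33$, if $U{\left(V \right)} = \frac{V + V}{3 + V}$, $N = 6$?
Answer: $2146$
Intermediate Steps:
$U{\left(V \right)} = \frac{2 V}{3 + V}$
$2894 + \left(U{\left(N \right)} - 24\right) 33 = 2894 + \left(2 \cdot 6 \frac{1}{3 + 6} - 24\right) 33 = 2894 + \left(2 \cdot 6 \cdot \frac{1}{9} - 24\right) 33 = 2894 + \left(\frac{4}{3} - 24\right) 33 = 2894 - 748 = 2146$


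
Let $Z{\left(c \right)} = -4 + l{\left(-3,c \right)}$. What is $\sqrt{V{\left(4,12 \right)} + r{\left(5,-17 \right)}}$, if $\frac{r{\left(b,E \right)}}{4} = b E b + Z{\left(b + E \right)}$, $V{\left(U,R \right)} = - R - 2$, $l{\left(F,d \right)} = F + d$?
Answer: $i \sqrt{1790} \approx 42.308 i$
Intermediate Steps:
$V{\left(U,R \right)} = -2 - R$
$Z{\left(c \right)} = -7 + c$ ($Z{\left(c \right)} = -4 + \left(-3 + c\right) = -7 + c$)
$r{\left(b,E \right)} = -28 + 4 E + 4 b + 4 E b^{2}$ ($r{\left(b,E \right)} = 4 \left(b E b - \left(7 - E - b\right)\right) = 4 \left(E b b - \left(7 - E - b\right)\right) = 4 \left(E b^{2} + \left(-7 + E + b\right)\right) = 4 \left(-7 + E + b + E b^{2}\right) = -28 + 4 E + 4 b + 4 E b^{2}$)
$\sqrt{V{\left(4,12 \right)} + r{\left(5,-17 \right)}} = \sqrt{\left(-2 - 12\right) + \left(-28 + 4 \left(-17\right) + 4 \cdot 5 + 4 \left(-17\right) 5^{2}\right)} = \sqrt{\left(-2 - 12\right) + \left(-28 - 68 + 20 + 4 \left(-17\right) 25\right)} = \sqrt{-14 - 1776} = \sqrt{-1790} = i \sqrt{1790}$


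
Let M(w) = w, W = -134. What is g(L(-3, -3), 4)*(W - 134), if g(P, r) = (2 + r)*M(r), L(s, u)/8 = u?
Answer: -6432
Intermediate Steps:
L(s, u) = 8*u
g(P, r) = r*(2 + r) (g(P, r) = (2 + r)*r = r*(2 + r))
g(L(-3, -3), 4)*(W - 134) = (4*(2 + 4))*(-134 - 134) = (4*6)*(-268) = 24*(-268) = -6432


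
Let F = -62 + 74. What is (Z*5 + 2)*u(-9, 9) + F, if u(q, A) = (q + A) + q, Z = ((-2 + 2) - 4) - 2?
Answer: 264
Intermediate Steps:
Z = -6 (Z = (0 - 4) - 2 = -4 - 2 = -6)
u(q, A) = A + 2*q (u(q, A) = (A + q) + q = A + 2*q)
F = 12
(Z*5 + 2)*u(-9, 9) + F = (-6*5 + 2)*(9 + 2*(-9)) + 12 = (-30 + 2)*(9 - 18) + 12 = -28*(-9) + 12 = 252 + 12 = 264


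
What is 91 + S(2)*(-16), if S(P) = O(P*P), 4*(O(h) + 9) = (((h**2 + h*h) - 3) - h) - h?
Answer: 151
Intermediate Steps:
O(h) = -39/4 + h**2/2 - h/2 (O(h) = -9 + ((((h**2 + h*h) - 3) - h) - h)/4 = -9 + ((((h**2 + h**2) - 3) - h) - h)/4 = -9 + (((2*h**2 - 3) - h) - h)/4 = -9 + (((-3 + 2*h**2) - h) - h)/4 = -9 + ((-3 - h + 2*h**2) - h)/4 = -9 + (-3 - 2*h + 2*h**2)/4 = -9 + (-3/4 + h**2/2 - h/2) = -39/4 + h**2/2 - h/2)
S(P) = -39/4 + P**4/2 - P**2/2 (S(P) = -39/4 + (P*P)**2/2 - P*P/2 = -39/4 + (P**2)**2/2 - P**2/2 = -39/4 + P**4/2 - P**2/2)
91 + S(2)*(-16) = 91 + (-39/4 + (1/2)*2**4 - 1/2*2**2)*(-16) = 91 + (-39/4 + (1/2)*16 - 1/2*4)*(-16) = 91 + (-39/4 + 8 - 2)*(-16) = 91 - 15/4*(-16) = 91 + 60 = 151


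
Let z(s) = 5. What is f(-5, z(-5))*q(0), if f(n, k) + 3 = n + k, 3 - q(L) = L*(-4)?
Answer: -9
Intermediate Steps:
q(L) = 3 + 4*L (q(L) = 3 - L*(-4) = 3 - (-4)*L = 3 + 4*L)
f(n, k) = -3 + k + n (f(n, k) = -3 + (n + k) = -3 + (k + n) = -3 + k + n)
f(-5, z(-5))*q(0) = (-3 + 5 - 5)*(3 + 4*0) = -3*(3 + 0) = -3*3 = -9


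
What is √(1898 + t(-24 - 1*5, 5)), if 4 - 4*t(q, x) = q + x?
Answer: √1905 ≈ 43.646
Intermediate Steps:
t(q, x) = 1 - q/4 - x/4 (t(q, x) = 1 - (q + x)/4 = 1 + (-q/4 - x/4) = 1 - q/4 - x/4)
√(1898 + t(-24 - 1*5, 5)) = √(1898 + (1 - (-24 - 1*5)/4 - ¼*5)) = √(1898 + (1 - (-24 - 5)/4 - 5/4)) = √(1898 + (1 - ¼*(-29) - 5/4)) = √(1898 + (1 + 29/4 - 5/4)) = √(1898 + 7) = √1905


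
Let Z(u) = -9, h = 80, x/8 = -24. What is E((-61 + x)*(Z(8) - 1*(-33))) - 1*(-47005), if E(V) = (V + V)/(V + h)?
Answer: 35208263/749 ≈ 47007.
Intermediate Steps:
x = -192 (x = 8*(-24) = -192)
E(V) = 2*V/(80 + V) (E(V) = (V + V)/(V + 80) = (2*V)/(80 + V) = 2*V/(80 + V))
E((-61 + x)*(Z(8) - 1*(-33))) - 1*(-47005) = 2*((-61 - 192)*(-9 - 1*(-33)))/(80 + (-61 - 192)*(-9 - 1*(-33))) - 1*(-47005) = 2*(-253*(-9 + 33))/(80 - 253*(-9 + 33)) + 47005 = 2*(-253*24)/(80 - 253*24) + 47005 = 2*(-6072)/(80 - 6072) + 47005 = 2*(-6072)/(-5992) + 47005 = 2*(-6072)*(-1/5992) + 47005 = 1518/749 + 47005 = 35208263/749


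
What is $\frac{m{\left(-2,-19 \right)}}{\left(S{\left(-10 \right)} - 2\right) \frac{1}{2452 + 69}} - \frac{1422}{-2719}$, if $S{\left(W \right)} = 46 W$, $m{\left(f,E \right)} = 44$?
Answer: $- \frac{13679336}{57099} \approx -239.57$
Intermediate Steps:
$\frac{m{\left(-2,-19 \right)}}{\left(S{\left(-10 \right)} - 2\right) \frac{1}{2452 + 69}} - \frac{1422}{-2719} = \frac{44}{\left(46 \left(-10\right) - 2\right) \frac{1}{2452 + 69}} - \frac{1422}{-2719} = \frac{44}{\left(-460 - 2\right) \frac{1}{2521}} - - \frac{1422}{2719} = \frac{44}{\left(-462\right) \frac{1}{2521}} + \frac{1422}{2719} = \frac{44}{- \frac{462}{2521}} + \frac{1422}{2719} = 44 \left(- \frac{2521}{462}\right) + \frac{1422}{2719} = - \frac{5042}{21} + \frac{1422}{2719} = - \frac{13679336}{57099}$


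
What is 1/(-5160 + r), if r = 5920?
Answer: 1/760 ≈ 0.0013158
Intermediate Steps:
1/(-5160 + r) = 1/(-5160 + 5920) = 1/760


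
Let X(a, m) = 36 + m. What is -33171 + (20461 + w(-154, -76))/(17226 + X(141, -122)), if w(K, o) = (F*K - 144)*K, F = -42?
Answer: -113900875/3428 ≈ -33227.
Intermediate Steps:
w(K, o) = K*(-144 - 42*K) (w(K, o) = (-42*K - 144)*K = (-144 - 42*K)*K = K*(-144 - 42*K))
-33171 + (20461 + w(-154, -76))/(17226 + X(141, -122)) = -33171 + (20461 - 6*(-154)*(24 + 7*(-154)))/(17226 + (36 - 122)) = -33171 + (20461 - 6*(-154)*(24 - 1078))/(17226 - 86) = -33171 + (20461 - 6*(-154)*(-1054))/17140 = -33171 + (20461 - 973896)*(1/17140) = -33171 - 953435*1/17140 = -33171 - 190687/3428 = -113900875/3428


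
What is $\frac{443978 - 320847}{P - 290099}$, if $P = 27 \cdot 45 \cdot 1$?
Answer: $- \frac{123131}{288884} \approx -0.42623$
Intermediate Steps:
$P = 1215$ ($P = 1215 \cdot 1 = 1215$)
$\frac{443978 - 320847}{P - 290099} = \frac{443978 - 320847}{1215 - 290099} = \frac{443978 - 320847}{-288884} = \left(443978 - 320847\right) \left(- \frac{1}{288884}\right) = 123131 \left(- \frac{1}{288884}\right) = - \frac{123131}{288884}$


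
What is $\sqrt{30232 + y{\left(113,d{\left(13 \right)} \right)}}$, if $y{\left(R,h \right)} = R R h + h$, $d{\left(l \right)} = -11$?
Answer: $i \sqrt{110238} \approx 332.02 i$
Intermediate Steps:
$y{\left(R,h \right)} = h + h R^{2}$ ($y{\left(R,h \right)} = R^{2} h + h = h R^{2} + h = h + h R^{2}$)
$\sqrt{30232 + y{\left(113,d{\left(13 \right)} \right)}} = \sqrt{30232 - 11 \left(1 + 113^{2}\right)} = \sqrt{30232 - 11 \left(1 + 12769\right)} = \sqrt{30232 - 140470} = \sqrt{-110238} = i \sqrt{110238}$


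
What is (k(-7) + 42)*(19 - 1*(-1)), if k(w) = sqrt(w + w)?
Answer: 840 + 20*I*sqrt(14) ≈ 840.0 + 74.833*I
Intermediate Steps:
k(w) = sqrt(2)*sqrt(w) (k(w) = sqrt(2*w) = sqrt(2)*sqrt(w))
(k(-7) + 42)*(19 - 1*(-1)) = (sqrt(2)*sqrt(-7) + 42)*(19 - 1*(-1)) = (sqrt(2)*(I*sqrt(7)) + 42)*(19 + 1) = (I*sqrt(14) + 42)*20 = (42 + I*sqrt(14))*20 = 840 + 20*I*sqrt(14)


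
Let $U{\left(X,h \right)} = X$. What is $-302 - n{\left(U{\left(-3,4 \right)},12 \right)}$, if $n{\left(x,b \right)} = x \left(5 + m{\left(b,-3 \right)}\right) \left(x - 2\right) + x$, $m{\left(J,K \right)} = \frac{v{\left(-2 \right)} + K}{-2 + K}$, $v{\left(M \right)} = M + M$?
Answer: $-395$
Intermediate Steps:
$v{\left(M \right)} = 2 M$
$m{\left(J,K \right)} = \frac{-4 + K}{-2 + K}$ ($m{\left(J,K \right)} = \frac{2 \left(-2\right) + K}{-2 + K} = \frac{-4 + K}{-2 + K}$)
$n{\left(x,b \right)} = x + x \left(- \frac{64}{5} + \frac{32 x}{5}\right)$ ($n{\left(x,b \right)} = x \left(5 + \frac{-4 - 3}{-2 - 3}\right) \left(x - 2\right) + x = x \left(5 + \frac{1}{-5} \left(-7\right)\right) \left(-2 + x\right) + x = x \left(5 - - \frac{7}{5}\right) \left(-2 + x\right) + x = x \left(5 + \frac{7}{5}\right) \left(-2 + x\right) + x = x \frac{32 \left(-2 + x\right)}{5} + x = x \left(- \frac{64}{5} + \frac{32 x}{5}\right) + x = x + x \left(- \frac{64}{5} + \frac{32 x}{5}\right)$)
$-302 - n{\left(U{\left(-3,4 \right)},12 \right)} = -302 - \frac{1}{5} \left(-3\right) \left(-59 + 32 \left(-3\right)\right) = -302 - \frac{1}{5} \left(-3\right) \left(-59 - 96\right) = -302 - \frac{1}{5} \left(-3\right) \left(-155\right) = -302 - 93 = -395$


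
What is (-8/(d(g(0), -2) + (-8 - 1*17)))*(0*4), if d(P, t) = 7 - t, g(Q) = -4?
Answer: 0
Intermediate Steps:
(-8/(d(g(0), -2) + (-8 - 1*17)))*(0*4) = (-8/((7 - 1*(-2)) + (-8 - 1*17)))*(0*4) = -8/((7 + 2) + (-8 - 17))*0 = -8/(9 - 25)*0 = -8/(-16)*0 = -8*(-1/16)*0 = (1/2)*0 = 0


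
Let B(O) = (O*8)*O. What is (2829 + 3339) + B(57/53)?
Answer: 17351904/2809 ≈ 6177.3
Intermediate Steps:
B(O) = 8*O**2 (B(O) = (8*O)*O = 8*O**2)
(2829 + 3339) + B(57/53) = (2829 + 3339) + 8*(57/53)**2 = 6168 + 8*(57*(1/53))**2 = 6168 + 8*(57/53)**2 = 6168 + 8*(3249/2809) = 6168 + 25992/2809 = 17351904/2809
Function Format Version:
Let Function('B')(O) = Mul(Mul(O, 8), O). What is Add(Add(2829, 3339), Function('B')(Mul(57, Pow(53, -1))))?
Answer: Rational(17351904, 2809) ≈ 6177.3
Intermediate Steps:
Function('B')(O) = Mul(8, Pow(O, 2)) (Function('B')(O) = Mul(Mul(8, O), O) = Mul(8, Pow(O, 2)))
Add(Add(2829, 3339), Function('B')(Mul(57, Pow(53, -1)))) = Add(Add(2829, 3339), Mul(8, Pow(Mul(57, Pow(53, -1)), 2))) = Add(6168, Mul(8, Pow(Mul(57, Rational(1, 53)), 2))) = Add(6168, Mul(8, Pow(Rational(57, 53), 2))) = Add(6168, Mul(8, Rational(3249, 2809))) = Add(6168, Rational(25992, 2809)) = Rational(17351904, 2809)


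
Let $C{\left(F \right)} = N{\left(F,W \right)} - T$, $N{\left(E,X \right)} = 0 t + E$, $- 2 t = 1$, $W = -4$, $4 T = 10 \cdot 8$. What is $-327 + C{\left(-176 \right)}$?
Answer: $-523$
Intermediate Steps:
$T = 20$ ($T = \frac{10 \cdot 8}{4} = \frac{1}{4} \cdot 80 = 20$)
$t = - \frac{1}{2}$ ($t = \left(- \frac{1}{2}\right) 1 = - \frac{1}{2} \approx -0.5$)
$N{\left(E,X \right)} = E$ ($N{\left(E,X \right)} = 0 \left(- \frac{1}{2}\right) + E = 0 + E = E$)
$C{\left(F \right)} = -20 + F$ ($C{\left(F \right)} = F - 20 = -20 + F$)
$-327 + C{\left(-176 \right)} = -327 - 196 = -523$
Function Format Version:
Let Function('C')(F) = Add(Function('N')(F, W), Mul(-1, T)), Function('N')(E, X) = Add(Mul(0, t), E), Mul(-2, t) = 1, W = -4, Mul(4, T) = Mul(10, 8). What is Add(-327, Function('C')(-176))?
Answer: -523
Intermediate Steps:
T = 20 (T = Mul(Rational(1, 4), Mul(10, 8)) = Mul(Rational(1, 4), 80) = 20)
t = Rational(-1, 2) (t = Mul(Rational(-1, 2), 1) = Rational(-1, 2) ≈ -0.50000)
Function('N')(E, X) = E (Function('N')(E, X) = Add(Mul(0, Rational(-1, 2)), E) = Add(0, E) = E)
Function('C')(F) = Add(-20, F) (Function('C')(F) = Add(F, Mul(-1, 20)) = Add(F, -20) = Add(-20, F))
Add(-327, Function('C')(-176)) = Add(-327, Add(-20, -176)) = Add(-327, -196) = -523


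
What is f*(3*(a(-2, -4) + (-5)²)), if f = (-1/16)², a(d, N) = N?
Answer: 63/256 ≈ 0.24609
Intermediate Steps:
f = 1/256 (f = (-1*1/16)² = (-1/16)² = 1/256 ≈ 0.0039063)
f*(3*(a(-2, -4) + (-5)²)) = (3*(-4 + (-5)²))/256 = (3*(-4 + 25))/256 = (3*21)/256 = (1/256)*63 = 63/256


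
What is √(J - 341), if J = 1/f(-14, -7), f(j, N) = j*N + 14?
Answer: I*√267337/28 ≈ 18.466*I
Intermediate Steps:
f(j, N) = 14 + N*j (f(j, N) = N*j + 14 = 14 + N*j)
J = 1/112 (J = 1/(14 - 7*(-14)) = 1/(14 + 98) = 1/112 ≈ 0.0089286)
√(J - 341) = √(1/112 - 341) = √(-38191/112) = I*√267337/28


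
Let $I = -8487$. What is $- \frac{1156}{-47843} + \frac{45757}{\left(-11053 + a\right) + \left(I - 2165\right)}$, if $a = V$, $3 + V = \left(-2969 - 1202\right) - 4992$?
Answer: $- \frac{2153465275}{1476961253} \approx -1.458$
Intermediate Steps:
$V = -9166$ ($V = -3 - 9163 = -9166$)
$a = -9166$
$- \frac{1156}{-47843} + \frac{45757}{\left(-11053 + a\right) + \left(I - 2165\right)} = - \frac{1156}{-47843} + \frac{45757}{\left(-11053 - 9166\right) - 10652} = \left(-1156\right) \left(- \frac{1}{47843}\right) + \frac{45757}{-20219 - 10652} = \frac{1156}{47843} + \frac{45757}{-30871} = \frac{1156}{47843} + 45757 \left(- \frac{1}{30871}\right) = \frac{1156}{47843} - \frac{45757}{30871} = - \frac{2153465275}{1476961253}$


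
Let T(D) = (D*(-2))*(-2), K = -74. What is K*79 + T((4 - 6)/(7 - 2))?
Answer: -29238/5 ≈ -5847.6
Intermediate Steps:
T(D) = 4*D (T(D) = -2*D*(-2) = 4*D)
K*79 + T((4 - 6)/(7 - 2)) = -74*79 + 4*((4 - 6)/(7 - 2)) = -5846 + 4*(-2/5) = -5846 - 8/5 = -29238/5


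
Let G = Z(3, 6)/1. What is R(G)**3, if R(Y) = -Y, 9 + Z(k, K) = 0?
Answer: 729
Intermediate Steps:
Z(k, K) = -9 (Z(k, K) = -9 + 0 = -9)
G = -9 (G = -9/1 = -9*1 = -9)
R(G)**3 = (-1*(-9))**3 = 9**3 = 729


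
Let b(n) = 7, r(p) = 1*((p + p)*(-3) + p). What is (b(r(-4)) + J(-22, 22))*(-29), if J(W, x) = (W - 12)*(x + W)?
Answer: -203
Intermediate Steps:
J(W, x) = (-12 + W)*(W + x)
r(p) = -5*p (r(p) = 1*((2*p)*(-3) + p) = 1*(-6*p + p) = 1*(-5*p) = -5*p)
(b(r(-4)) + J(-22, 22))*(-29) = (7 + ((-22)² - 12*(-22) - 12*22 - 22*22))*(-29) = (7 + (484 + 264 - 264 - 484))*(-29) = (7 + 0)*(-29) = 7*(-29) = -203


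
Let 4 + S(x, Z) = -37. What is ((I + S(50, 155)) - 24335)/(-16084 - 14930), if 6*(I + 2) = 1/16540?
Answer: 2419272719/3077829360 ≈ 0.78603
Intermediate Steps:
S(x, Z) = -41 (S(x, Z) = -4 - 37 = -41)
I = -198479/99240 (I = -2 + (⅙)/16540 = -2 + (⅙)*(1/16540) = -2 + 1/99240 = -198479/99240 ≈ -2.0000)
((I + S(50, 155)) - 24335)/(-16084 - 14930) = ((-198479/99240 - 41) - 24335)/(-16084 - 14930) = (-4267319/99240 - 24335)/(-31014) = -2419272719/99240*(-1/31014) = 2419272719/3077829360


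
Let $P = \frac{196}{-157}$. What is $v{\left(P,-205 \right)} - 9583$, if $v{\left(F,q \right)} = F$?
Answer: $- \frac{1504727}{157} \approx -9584.3$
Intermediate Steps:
$P = - \frac{196}{157}$ ($P = 196 \left(- \frac{1}{157}\right) = - \frac{196}{157} \approx -1.2484$)
$v{\left(P,-205 \right)} - 9583 = - \frac{196}{157} - 9583 = - \frac{1504727}{157}$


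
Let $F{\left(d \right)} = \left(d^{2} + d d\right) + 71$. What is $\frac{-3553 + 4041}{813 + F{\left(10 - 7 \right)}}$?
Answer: $\frac{244}{451} \approx 0.54102$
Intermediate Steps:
$F{\left(d \right)} = 71 + 2 d^{2}$ ($F{\left(d \right)} = \left(d^{2} + d^{2}\right) + 71 = 2 d^{2} + 71 = 71 + 2 d^{2}$)
$\frac{-3553 + 4041}{813 + F{\left(10 - 7 \right)}} = \frac{-3553 + 4041}{813 + \left(71 + 2 \left(10 - 7\right)^{2}\right)} = \frac{488}{813 + \left(71 + 2 \left(10 - 7\right)^{2}\right)} = \frac{488}{813 + \left(71 + 2 \cdot 3^{2}\right)} = \frac{488}{813 + \left(71 + 2 \cdot 9\right)} = \frac{488}{813 + \left(71 + 18\right)} = \frac{488}{813 + 89} = \frac{488}{902} = 488 \cdot \frac{1}{902} = \frac{244}{451}$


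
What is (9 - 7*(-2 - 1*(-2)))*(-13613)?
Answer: -122517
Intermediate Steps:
(9 - 7*(-2 - 1*(-2)))*(-13613) = (9 - 7*(-2 + 2))*(-13613) = (9 - 7*0)*(-13613) = (9 + 0)*(-13613) = 9*(-13613) = -122517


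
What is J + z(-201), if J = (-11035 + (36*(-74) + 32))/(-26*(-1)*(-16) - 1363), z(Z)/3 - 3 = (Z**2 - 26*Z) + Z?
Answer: 242468240/1779 ≈ 1.3629e+5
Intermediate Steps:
z(Z) = 9 - 75*Z + 3*Z**2 (z(Z) = 9 + 3*((Z**2 - 26*Z) + Z) = 9 + 3*(Z**2 - 25*Z) = 9 + (-75*Z + 3*Z**2) = 9 - 75*Z + 3*Z**2)
J = 13667/1779 (J = (-11035 + (-2664 + 32))/(26*(-16) - 1363) = (-11035 - 2632)/(-416 - 1363) = -13667/(-1779) = -13667*(-1/1779) = 13667/1779 ≈ 7.6824)
J + z(-201) = 13667/1779 + (9 - 75*(-201) + 3*(-201)**2) = 13667/1779 + (9 + 15075 + 3*40401) = 13667/1779 + (9 + 15075 + 121203) = 13667/1779 + 136287 = 242468240/1779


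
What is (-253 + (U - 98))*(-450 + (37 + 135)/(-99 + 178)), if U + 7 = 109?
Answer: 8809122/79 ≈ 1.1151e+5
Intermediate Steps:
U = 102 (U = -7 + 109 = 102)
(-253 + (U - 98))*(-450 + (37 + 135)/(-99 + 178)) = (-253 + (102 - 98))*(-450 + (37 + 135)/(-99 + 178)) = (-253 + 4)*(-450 + 172/79) = -249*(-450 + 172*(1/79)) = -249*(-450 + 172/79) = -249*(-35378/79) = 8809122/79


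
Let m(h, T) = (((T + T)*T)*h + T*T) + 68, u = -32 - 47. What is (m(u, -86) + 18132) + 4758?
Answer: -1138214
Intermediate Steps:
u = -79
m(h, T) = 68 + T² + 2*h*T² (m(h, T) = (((2*T)*T)*h + T²) + 68 = ((2*T²)*h + T²) + 68 = (2*h*T² + T²) + 68 = (T² + 2*h*T²) + 68 = 68 + T² + 2*h*T²)
(m(u, -86) + 18132) + 4758 = ((68 + (-86)² + 2*(-79)*(-86)²) + 18132) + 4758 = ((68 + 7396 + 2*(-79)*7396) + 18132) + 4758 = ((68 + 7396 - 1168568) + 18132) + 4758 = (-1161104 + 18132) + 4758 = -1142972 + 4758 = -1138214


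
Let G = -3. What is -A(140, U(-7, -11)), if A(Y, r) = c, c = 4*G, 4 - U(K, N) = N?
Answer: 12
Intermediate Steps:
U(K, N) = 4 - N
c = -12 (c = 4*(-3) = -12)
A(Y, r) = -12
-A(140, U(-7, -11)) = -1*(-12) = 12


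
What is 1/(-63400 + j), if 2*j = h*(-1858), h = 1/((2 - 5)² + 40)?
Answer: -49/3107529 ≈ -1.5768e-5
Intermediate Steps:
h = 1/49 (h = 1/((-3)² + 40) = 1/(9 + 40) = 1/49 ≈ 0.020408)
j = -929/49 (j = ((1/49)*(-1858))/2 = (½)*(-1858/49) = -929/49 ≈ -18.959)
1/(-63400 + j) = 1/(-63400 - 929/49) = 1/(-3107529/49) = -49/3107529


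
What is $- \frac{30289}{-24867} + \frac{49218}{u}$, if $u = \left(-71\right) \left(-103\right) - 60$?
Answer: $\frac{1443590123}{180360351} \approx 8.0039$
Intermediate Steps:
$u = 7253$ ($u = 7313 - 60 = 7253$)
$- \frac{30289}{-24867} + \frac{49218}{u} = - \frac{30289}{-24867} + \frac{49218}{7253} = \left(-30289\right) \left(- \frac{1}{24867}\right) + 49218 \cdot \frac{1}{7253} = \frac{30289}{24867} + \frac{49218}{7253} = \frac{1443590123}{180360351}$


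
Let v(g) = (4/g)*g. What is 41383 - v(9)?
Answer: 41379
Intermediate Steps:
v(g) = 4
41383 - v(9) = 41383 - 1*4 = 41383 - 4 = 41379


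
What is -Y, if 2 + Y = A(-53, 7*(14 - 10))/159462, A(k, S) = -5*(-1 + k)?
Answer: 5901/2953 ≈ 1.9983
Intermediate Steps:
A(k, S) = 5 - 5*k
Y = -5901/2953 (Y = -2 + (5 - 5*(-53))/159462 = -2 + (5 + 265)*(1/159462) = -2 + 270*(1/159462) = -2 + 5/2953 = -5901/2953 ≈ -1.9983)
-Y = -1*(-5901/2953) = 5901/2953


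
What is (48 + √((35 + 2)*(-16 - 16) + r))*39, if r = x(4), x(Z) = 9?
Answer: 1872 + 195*I*√47 ≈ 1872.0 + 1336.9*I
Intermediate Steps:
r = 9
(48 + √((35 + 2)*(-16 - 16) + r))*39 = (48 + √((35 + 2)*(-16 - 16) + 9))*39 = (48 + √(37*(-32) + 9))*39 = (48 + √(-1184 + 9))*39 = (48 + √(-1175))*39 = (48 + 5*I*√47)*39 = 1872 + 195*I*√47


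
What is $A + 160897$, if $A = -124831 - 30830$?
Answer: $5236$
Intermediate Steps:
$A = -155661$ ($A = -124831 - 30830 = -155661$)
$A + 160897 = -155661 + 160897 = 5236$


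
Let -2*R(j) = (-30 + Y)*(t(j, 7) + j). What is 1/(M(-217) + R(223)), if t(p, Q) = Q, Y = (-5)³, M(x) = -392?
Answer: 1/17433 ≈ 5.7362e-5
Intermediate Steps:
Y = -125
R(j) = 1085/2 + 155*j/2 (R(j) = -(-30 - 125)*(7 + j)/2 = -(-155)*(7 + j)/2 = -(-1085 - 155*j)/2 = 1085/2 + 155*j/2)
1/(M(-217) + R(223)) = 1/(-392 + (1085/2 + (155/2)*223)) = 1/(-392 + (1085/2 + 34565/2)) = 1/(-392 + 17825) = 1/17433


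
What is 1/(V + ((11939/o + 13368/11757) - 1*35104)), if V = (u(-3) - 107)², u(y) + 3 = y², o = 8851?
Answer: -34687069/863725850310 ≈ -4.0160e-5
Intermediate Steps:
u(y) = -3 + y²
V = 10201 (V = ((-3 + (-3)²) - 107)² = ((-3 + 9) - 107)² = (6 - 107)² = (-101)² = 10201)
1/(V + ((11939/o + 13368/11757) - 1*35104)) = 1/(10201 + ((11939/8851 + 13368/11757) - 1*35104)) = 1/(10201 + ((11939*(1/8851) + 13368*(1/11757)) - 35104)) = 1/(10201 + ((11939/8851 + 4456/3919) - 35104)) = 1/(10201 + (86228997/34687069 - 35104)) = 1/(10201 - 1217568641179/34687069) = 1/(-863725850310/34687069) = -34687069/863725850310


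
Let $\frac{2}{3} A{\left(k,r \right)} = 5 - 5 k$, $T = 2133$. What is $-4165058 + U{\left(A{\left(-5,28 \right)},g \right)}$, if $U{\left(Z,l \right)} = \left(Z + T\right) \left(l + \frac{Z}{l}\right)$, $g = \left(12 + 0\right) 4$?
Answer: $- \frac{32467777}{8} \approx -4.0585 \cdot 10^{6}$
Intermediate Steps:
$g = 48$ ($g = 12 \cdot 4 = 48$)
$A{\left(k,r \right)} = \frac{15}{2} - \frac{15 k}{2}$ ($A{\left(k,r \right)} = \frac{3 \left(5 - 5 k\right)}{2} = \frac{15}{2} - \frac{15 k}{2}$)
$U{\left(Z,l \right)} = \left(2133 + Z\right) \left(l + \frac{Z}{l}\right)$ ($U{\left(Z,l \right)} = \left(Z + 2133\right) \left(l + \frac{Z}{l}\right) = \left(2133 + Z\right) \left(l + \frac{Z}{l}\right)$)
$-4165058 + U{\left(A{\left(-5,28 \right)},g \right)} = -4165058 + \frac{\left(\frac{15}{2} - - \frac{75}{2}\right)^{2} + 2133 \left(\frac{15}{2} - - \frac{75}{2}\right) + 48^{2} \left(2133 + \left(\frac{15}{2} - - \frac{75}{2}\right)\right)}{48} = -4165058 + \frac{\left(\frac{15}{2} + \frac{75}{2}\right)^{2} + 2133 \left(\frac{15}{2} + \frac{75}{2}\right) + 2304 \left(2133 + \left(\frac{15}{2} + \frac{75}{2}\right)\right)}{48} = -4165058 + \frac{45^{2} + 2133 \cdot 45 + 2304 \left(2133 + 45\right)}{48} = -4165058 + \frac{2025 + 95985 + 2304 \cdot 2178}{48} = -4165058 + \frac{2025 + 95985 + 5018112}{48} = -4165058 + \frac{1}{48} \cdot 5116122 = -4165058 + \frac{852687}{8} = - \frac{32467777}{8}$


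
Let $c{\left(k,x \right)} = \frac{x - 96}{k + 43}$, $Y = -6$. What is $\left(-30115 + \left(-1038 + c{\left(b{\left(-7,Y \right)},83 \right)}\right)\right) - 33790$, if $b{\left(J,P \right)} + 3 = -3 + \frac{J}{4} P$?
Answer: $- \frac{6169611}{95} \approx -64943.0$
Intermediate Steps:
$b{\left(J,P \right)} = -6 + \frac{J P}{4}$ ($b{\left(J,P \right)} = -3 + \left(-3 + \frac{J}{4} P\right) = -3 + \left(-3 + \frac{J P}{4}\right) = -6 + \frac{J P}{4}$)
$c{\left(k,x \right)} = \frac{-96 + x}{43 + k}$
$\left(-30115 + \left(-1038 + c{\left(b{\left(-7,Y \right)},83 \right)}\right)\right) - 33790 = \left(-30115 - \left(1038 - \frac{-96 + 83}{43 - \left(6 + \frac{7}{4} \left(-6\right)\right)}\right)\right) - 33790 = \left(-30115 - \left(1038 - \frac{1}{43 + \left(-6 + \frac{21}{2}\right)} \left(-13\right)\right)\right) - 33790 = \left(-30115 - \left(1038 - \frac{1}{43 + \frac{9}{2}} \left(-13\right)\right)\right) - 33790 = \left(-30115 - \left(1038 - \frac{1}{\frac{95}{2}} \left(-13\right)\right)\right) - 33790 = \left(-30115 + \left(-1038 + \frac{2}{95} \left(-13\right)\right)\right) - 33790 = \left(-30115 - \frac{98636}{95}\right) - 33790 = - \frac{2959561}{95} - 33790 = - \frac{6169611}{95}$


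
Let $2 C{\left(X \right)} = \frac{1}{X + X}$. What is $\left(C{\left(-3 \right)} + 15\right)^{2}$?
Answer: $\frac{32041}{144} \approx 222.51$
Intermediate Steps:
$C{\left(X \right)} = \frac{1}{4 X}$ ($C{\left(X \right)} = \frac{1}{2 \left(X + X\right)} = \frac{1}{2 \cdot 2 X} = \frac{\frac{1}{2} \frac{1}{X}}{2} = \frac{1}{4 X}$)
$\left(C{\left(-3 \right)} + 15\right)^{2} = \left(\frac{1}{4 \left(-3\right)} + 15\right)^{2} = \left(\frac{1}{4} \left(- \frac{1}{3}\right) + 15\right)^{2} = \left(- \frac{1}{12} + 15\right)^{2} = \left(\frac{179}{12}\right)^{2} = \frac{32041}{144}$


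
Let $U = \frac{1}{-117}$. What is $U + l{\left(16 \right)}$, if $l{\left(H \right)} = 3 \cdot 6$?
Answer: $\frac{2105}{117} \approx 17.991$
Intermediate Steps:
$l{\left(H \right)} = 18$
$U = - \frac{1}{117} \approx -0.008547$
$U + l{\left(16 \right)} = - \frac{1}{117} + 18 = \frac{2105}{117}$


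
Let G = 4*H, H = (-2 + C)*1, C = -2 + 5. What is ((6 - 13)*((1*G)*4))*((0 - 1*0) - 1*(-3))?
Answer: -336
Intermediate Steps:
C = 3
H = 1 (H = (-2 + 3)*1 = 1*1 = 1)
G = 4 (G = 4*1 = 4)
((6 - 13)*((1*G)*4))*((0 - 1*0) - 1*(-3)) = ((6 - 13)*((1*4)*4))*((0 - 1*0) - 1*(-3)) = (-28*4)*((0 + 0) + 3) = (-7*16)*(0 + 3) = -112*3 = -336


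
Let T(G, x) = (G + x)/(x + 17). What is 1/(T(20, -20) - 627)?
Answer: -1/627 ≈ -0.0015949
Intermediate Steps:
T(G, x) = (G + x)/(17 + x)
1/(T(20, -20) - 627) = 1/((20 - 20)/(17 - 20) - 627) = 1/(0/(-3) - 627) = 1/(-⅓*0 - 627) = 1/(0 - 627) = 1/(-627) = -1/627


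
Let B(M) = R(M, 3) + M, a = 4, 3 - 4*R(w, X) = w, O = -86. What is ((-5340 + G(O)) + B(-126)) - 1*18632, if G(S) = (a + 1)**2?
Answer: -96163/4 ≈ -24041.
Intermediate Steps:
R(w, X) = 3/4 - w/4
B(M) = 3/4 + 3*M/4 (B(M) = (3/4 - M/4) + M = 3/4 + 3*M/4)
G(S) = 25 (G(S) = (4 + 1)**2 = 5**2 = 25)
((-5340 + G(O)) + B(-126)) - 1*18632 = ((-5340 + 25) + (3/4 + (3/4)*(-126))) - 1*18632 = (-5315 + (3/4 - 189/2)) - 18632 = (-5315 - 375/4) - 18632 = -21635/4 - 18632 = -96163/4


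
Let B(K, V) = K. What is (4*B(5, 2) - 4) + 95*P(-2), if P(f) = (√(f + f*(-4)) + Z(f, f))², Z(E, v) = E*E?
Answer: 2106 + 760*√6 ≈ 3967.6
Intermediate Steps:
Z(E, v) = E²
P(f) = (f² + √3*√(-f))² (P(f) = (√(f + f*(-4)) + f²)² = (√(f - 4*f) + f²)² = (√(-3*f) + f²)² = (√3*√(-f) + f²)² = (f² + √3*√(-f))²)
(4*B(5, 2) - 4) + 95*P(-2) = (4*5 - 4) + 95*((-2)² + √3*√(-1*(-2)))² = (20 - 4) + 95*(4 + √3*√2)² = 16 + 95*(4 + √6)²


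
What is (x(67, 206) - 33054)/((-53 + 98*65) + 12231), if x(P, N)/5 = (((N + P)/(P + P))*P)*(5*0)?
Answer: -16527/9274 ≈ -1.7821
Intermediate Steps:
x(P, N) = 0 (x(P, N) = 5*((((N + P)/(P + P))*P)*(5*0)) = 5*((((N + P)/((2*P)))*P)*0) = 5*((((N + P)*(1/(2*P)))*P)*0) = 5*((((N + P)/(2*P))*P)*0) = 5*((N/2 + P/2)*0) = 5*0 = 0)
(x(67, 206) - 33054)/((-53 + 98*65) + 12231) = (0 - 33054)/((-53 + 98*65) + 12231) = -33054/((-53 + 6370) + 12231) = -33054/(6317 + 12231) = -33054/18548 = -33054*1/18548 = -16527/9274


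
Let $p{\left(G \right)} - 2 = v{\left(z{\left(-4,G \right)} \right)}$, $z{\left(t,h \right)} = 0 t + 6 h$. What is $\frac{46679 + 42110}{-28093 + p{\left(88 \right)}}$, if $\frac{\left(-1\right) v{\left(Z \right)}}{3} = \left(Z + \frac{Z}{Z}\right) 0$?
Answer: $- \frac{88789}{28091} \approx -3.1608$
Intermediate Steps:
$z{\left(t,h \right)} = 6 h$ ($z{\left(t,h \right)} = 0 + 6 h = 6 h$)
$v{\left(Z \right)} = 0$ ($v{\left(Z \right)} = - 3 \left(Z + \frac{Z}{Z}\right) 0 = - 3 \left(Z + 1\right) 0 = - 3 \left(1 + Z\right) 0 = \left(-3\right) 0 = 0$)
$p{\left(G \right)} = 2$ ($p{\left(G \right)} = 2 + 0 = 2$)
$\frac{46679 + 42110}{-28093 + p{\left(88 \right)}} = \frac{46679 + 42110}{-28093 + 2} = \frac{88789}{-28091} = 88789 \left(- \frac{1}{28091}\right) = - \frac{88789}{28091}$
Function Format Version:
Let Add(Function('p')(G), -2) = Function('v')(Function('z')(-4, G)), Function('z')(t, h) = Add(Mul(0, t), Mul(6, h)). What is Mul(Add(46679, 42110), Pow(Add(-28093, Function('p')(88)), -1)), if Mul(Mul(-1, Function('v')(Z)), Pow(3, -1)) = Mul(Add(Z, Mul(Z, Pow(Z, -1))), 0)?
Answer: Rational(-88789, 28091) ≈ -3.1608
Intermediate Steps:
Function('z')(t, h) = Mul(6, h) (Function('z')(t, h) = Add(0, Mul(6, h)) = Mul(6, h))
Function('v')(Z) = 0 (Function('v')(Z) = Mul(-3, Mul(Add(Z, Mul(Z, Pow(Z, -1))), 0)) = Mul(-3, Mul(Add(Z, 1), 0)) = Mul(-3, Mul(Add(1, Z), 0)) = Mul(-3, 0) = 0)
Function('p')(G) = 2 (Function('p')(G) = Add(2, 0) = 2)
Mul(Add(46679, 42110), Pow(Add(-28093, Function('p')(88)), -1)) = Mul(Add(46679, 42110), Pow(Add(-28093, 2), -1)) = Mul(88789, Pow(-28091, -1)) = Mul(88789, Rational(-1, 28091)) = Rational(-88789, 28091)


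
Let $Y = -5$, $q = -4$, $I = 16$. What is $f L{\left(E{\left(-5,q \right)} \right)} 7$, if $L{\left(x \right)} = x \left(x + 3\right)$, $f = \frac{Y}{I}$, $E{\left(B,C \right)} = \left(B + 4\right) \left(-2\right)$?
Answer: $- \frac{175}{8} \approx -21.875$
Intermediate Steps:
$E{\left(B,C \right)} = -8 - 2 B$ ($E{\left(B,C \right)} = \left(4 + B\right) \left(-2\right) = -8 - 2 B$)
$f = - \frac{5}{16} \approx -0.3125$
$L{\left(x \right)} = x \left(3 + x\right)$
$f L{\left(E{\left(-5,q \right)} \right)} 7 = - \frac{5 \left(-8 - -10\right) \left(3 - -2\right)}{16} \cdot 7 = - \frac{5 \left(-8 + 10\right) \left(3 + \left(-8 + 10\right)\right)}{16} \cdot 7 = - \frac{5 \cdot 2 \left(3 + 2\right)}{16} \cdot 7 = - \frac{5 \cdot 2 \cdot 5}{16} \cdot 7 = \left(- \frac{5}{16}\right) 10 \cdot 7 = \left(- \frac{25}{8}\right) 7 = - \frac{175}{8}$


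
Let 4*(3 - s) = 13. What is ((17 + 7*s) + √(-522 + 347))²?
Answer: 921/16 + 305*I*√7/2 ≈ 57.563 + 403.48*I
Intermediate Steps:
s = -¼ (s = 3 - ¼*13 = 3 - 13/4 = -¼ ≈ -0.25000)
((17 + 7*s) + √(-522 + 347))² = ((17 + 7*(-¼)) + √(-522 + 347))² = ((17 - 7/4) + √(-175))² = (61/4 + 5*I*√7)²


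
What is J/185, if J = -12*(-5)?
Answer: 12/37 ≈ 0.32432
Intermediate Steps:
J = 60
J/185 = 60/185 = 60*(1/185) = 12/37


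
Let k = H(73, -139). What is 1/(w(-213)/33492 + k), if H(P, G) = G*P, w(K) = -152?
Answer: -8373/84960869 ≈ -9.8551e-5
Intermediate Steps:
k = -10147 (k = -139*73 = -10147)
1/(w(-213)/33492 + k) = 1/(-152/33492 - 10147) = 1/(-152*1/33492 - 10147) = 1/(-38/8373 - 10147) = 1/(-84960869/8373) = -8373/84960869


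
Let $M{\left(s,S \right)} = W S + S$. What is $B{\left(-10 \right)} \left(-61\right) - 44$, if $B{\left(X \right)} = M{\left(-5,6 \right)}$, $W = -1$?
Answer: $-44$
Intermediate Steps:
$M{\left(s,S \right)} = 0$ ($M{\left(s,S \right)} = - S + S = 0$)
$B{\left(X \right)} = 0$
$B{\left(-10 \right)} \left(-61\right) - 44 = 0 \left(-61\right) - 44 = 0 - 44 = -44$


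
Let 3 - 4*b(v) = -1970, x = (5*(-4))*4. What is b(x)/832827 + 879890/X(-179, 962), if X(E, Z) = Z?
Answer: 1465593247073/1602359148 ≈ 914.65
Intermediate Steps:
x = -80 (x = -20*4 = -80)
b(v) = 1973/4 (b(v) = ¾ - ¼*(-1970) = ¾ + 985/2 = 1973/4)
b(x)/832827 + 879890/X(-179, 962) = (1973/4)/832827 + 879890/962 = (1973/4)*(1/832827) + 879890*(1/962) = 1973/3331308 + 439945/481 = 1465593247073/1602359148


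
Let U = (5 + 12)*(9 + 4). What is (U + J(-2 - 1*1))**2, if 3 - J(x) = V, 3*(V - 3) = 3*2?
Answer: 47961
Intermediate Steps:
V = 5 (V = 3 + (3*2)/3 = 3 + (1/3)*6 = 3 + 2 = 5)
U = 221 (U = 17*13 = 221)
J(x) = -2 (J(x) = 3 - 1*5 = 3 - 5 = -2)
(U + J(-2 - 1*1))**2 = (221 - 2)**2 = 219**2 = 47961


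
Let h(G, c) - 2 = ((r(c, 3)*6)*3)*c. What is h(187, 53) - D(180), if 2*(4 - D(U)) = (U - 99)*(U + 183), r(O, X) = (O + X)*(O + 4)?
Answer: 6119735/2 ≈ 3.0599e+6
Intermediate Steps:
r(O, X) = (4 + O)*(O + X) (r(O, X) = (O + X)*(4 + O) = (4 + O)*(O + X))
D(U) = 4 - (-99 + U)*(183 + U)/2 (D(U) = 4 - (U - 99)*(U + 183)/2 = 4 - (-99 + U)*(183 + U)/2)
h(G, c) = 2 + c*(216 + 18*c² + 126*c) (h(G, c) = 2 + (((c² + 4*c + 4*3 + c*3)*6)*3)*c = 2 + (((c² + 4*c + 12 + 3*c)*6)*3)*c = 2 + (((12 + c² + 7*c)*6)*3)*c = 2 + ((72 + 6*c² + 42*c)*3)*c = 2 + (216 + 18*c² + 126*c)*c = 2 + c*(216 + 18*c² + 126*c))
h(187, 53) - D(180) = (2 + 18*53*(12 + 53² + 7*53)) - (18125/2 - 42*180 - ½*180²) = (2 + 18*53*(12 + 2809 + 371)) - (18125/2 - 7560 - ½*32400) = (2 + 18*53*3192) - (18125/2 - 7560 - 16200) = (2 + 3045168) - 1*(-29395/2) = 3045170 + 29395/2 = 6119735/2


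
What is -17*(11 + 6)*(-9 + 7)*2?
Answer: 1156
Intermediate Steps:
-17*(11 + 6)*(-9 + 7)*2 = -289*(-2)*2 = -17*(-34)*2 = 578*2 = 1156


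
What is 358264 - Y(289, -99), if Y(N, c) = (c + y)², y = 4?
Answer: 349239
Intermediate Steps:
Y(N, c) = (4 + c)² (Y(N, c) = (c + 4)² = (4 + c)²)
358264 - Y(289, -99) = 358264 - (4 - 99)² = 358264 - 1*(-95)² = 358264 - 1*9025 = 358264 - 9025 = 349239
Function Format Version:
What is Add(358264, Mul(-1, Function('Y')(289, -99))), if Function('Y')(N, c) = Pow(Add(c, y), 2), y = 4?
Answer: 349239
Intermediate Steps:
Function('Y')(N, c) = Pow(Add(4, c), 2) (Function('Y')(N, c) = Pow(Add(c, 4), 2) = Pow(Add(4, c), 2))
Add(358264, Mul(-1, Function('Y')(289, -99))) = Add(358264, Mul(-1, Pow(Add(4, -99), 2))) = Add(358264, Mul(-1, Pow(-95, 2))) = Add(358264, Mul(-1, 9025)) = Add(358264, -9025) = 349239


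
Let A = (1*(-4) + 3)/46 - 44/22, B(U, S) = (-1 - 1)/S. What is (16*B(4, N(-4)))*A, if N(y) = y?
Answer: -372/23 ≈ -16.174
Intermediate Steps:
B(U, S) = -2/S
A = -93/46 (A = (-4 + 3)*(1/46) - 44*1/22 = -1*1/46 - 2 = -1/46 - 2 = -93/46 ≈ -2.0217)
(16*B(4, N(-4)))*A = (16*(-2/(-4)))*(-93/46) = (16*(-2*(-1/4)))*(-93/46) = (16*(1/2))*(-93/46) = 8*(-93/46) = -372/23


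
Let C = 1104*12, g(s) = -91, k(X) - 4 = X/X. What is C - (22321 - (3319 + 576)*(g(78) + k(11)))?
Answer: -344043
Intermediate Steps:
k(X) = 5 (k(X) = 4 + X/X = 4 + 1 = 5)
C = 13248
C - (22321 - (3319 + 576)*(g(78) + k(11))) = 13248 - (22321 - (3319 + 576)*(-91 + 5)) = 13248 - (22321 - 3895*(-86)) = 13248 - (22321 - 1*(-334970)) = 13248 - (22321 + 334970) = 13248 - 1*357291 = 13248 - 357291 = -344043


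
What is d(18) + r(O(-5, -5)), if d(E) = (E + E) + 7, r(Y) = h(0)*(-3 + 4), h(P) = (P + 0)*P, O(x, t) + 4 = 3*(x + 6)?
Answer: 43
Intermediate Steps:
O(x, t) = 14 + 3*x (O(x, t) = -4 + 3*(x + 6) = -4 + 3*(6 + x) = -4 + (18 + 3*x) = 14 + 3*x)
h(P) = P² (h(P) = P*P = P²)
r(Y) = 0 (r(Y) = 0²*(-3 + 4) = 0*1 = 0)
d(E) = 7 + 2*E (d(E) = 2*E + 7 = 7 + 2*E)
d(18) + r(O(-5, -5)) = (7 + 2*18) + 0 = (7 + 36) + 0 = 43 + 0 = 43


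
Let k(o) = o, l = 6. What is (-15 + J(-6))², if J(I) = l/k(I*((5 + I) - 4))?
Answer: 5476/25 ≈ 219.04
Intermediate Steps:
J(I) = 6/(I*(1 + I)) (J(I) = 6/((I*((5 + I) - 4))) = 6/((I*(1 + I))) = 6*(1/(I*(1 + I))) = 6/(I*(1 + I)))
(-15 + J(-6))² = (-15 + 6/(-6*(1 - 6)))² = (-15 + 6*(-⅙)/(-5))² = (-15 + 6*(-⅙)*(-⅕))² = (-15 + ⅕)² = (-74/5)² = 5476/25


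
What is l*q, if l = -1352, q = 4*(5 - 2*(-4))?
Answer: -70304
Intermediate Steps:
q = 52 (q = 4*(5 + 8) = 4*13 = 52)
l*q = -1352*52 = -70304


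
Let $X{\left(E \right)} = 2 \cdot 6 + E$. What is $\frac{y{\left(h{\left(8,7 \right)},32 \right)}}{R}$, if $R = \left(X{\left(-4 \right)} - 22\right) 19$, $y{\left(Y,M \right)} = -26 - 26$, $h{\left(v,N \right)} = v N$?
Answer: $\frac{26}{133} \approx 0.19549$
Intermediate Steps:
$X{\left(E \right)} = 12 + E$
$h{\left(v,N \right)} = N v$
$y{\left(Y,M \right)} = -52$ ($y{\left(Y,M \right)} = -26 - 26 = -52$)
$R = -266$ ($R = \left(\left(12 - 4\right) - 22\right) 19 = \left(8 - 22\right) 19 = \left(-14\right) 19 = -266$)
$\frac{y{\left(h{\left(8,7 \right)},32 \right)}}{R} = - \frac{52}{-266} = \left(-52\right) \left(- \frac{1}{266}\right) = \frac{26}{133}$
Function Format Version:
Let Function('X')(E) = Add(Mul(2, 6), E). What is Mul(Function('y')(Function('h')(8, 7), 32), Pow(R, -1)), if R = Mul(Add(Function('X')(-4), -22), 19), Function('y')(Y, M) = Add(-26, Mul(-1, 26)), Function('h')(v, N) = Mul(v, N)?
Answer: Rational(26, 133) ≈ 0.19549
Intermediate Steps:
Function('X')(E) = Add(12, E)
Function('h')(v, N) = Mul(N, v)
Function('y')(Y, M) = -52 (Function('y')(Y, M) = Add(-26, -26) = -52)
R = -266 (R = Mul(Add(Add(12, -4), -22), 19) = Mul(Add(8, -22), 19) = Mul(-14, 19) = -266)
Mul(Function('y')(Function('h')(8, 7), 32), Pow(R, -1)) = Mul(-52, Pow(-266, -1)) = Mul(-52, Rational(-1, 266)) = Rational(26, 133)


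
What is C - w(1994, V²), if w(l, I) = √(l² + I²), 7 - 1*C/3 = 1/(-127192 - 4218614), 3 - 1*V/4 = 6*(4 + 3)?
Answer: 30420643/1448602 - 2*√149054233 ≈ -24397.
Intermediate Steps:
V = -156 (V = 12 - 24*(4 + 3) = 12 - 24*7 = 12 - 4*42 = 12 - 168 = -156)
C = 30420643/1448602 (C = 21 - 3/(-127192 - 4218614) = 21 - 3/(-4345806) = 21 - 3*(-1/4345806) = 21 + 1/1448602 = 30420643/1448602 ≈ 21.000)
w(l, I) = √(I² + l²)
C - w(1994, V²) = 30420643/1448602 - √(((-156)²)² + 1994²) = 30420643/1448602 - √(24336² + 3976036) = 30420643/1448602 - √(592240896 + 3976036) = 30420643/1448602 - √596216932 = 30420643/1448602 - 2*√149054233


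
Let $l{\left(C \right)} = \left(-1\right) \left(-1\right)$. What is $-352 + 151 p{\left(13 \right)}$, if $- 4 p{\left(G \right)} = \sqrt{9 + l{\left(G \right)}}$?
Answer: $-352 - \frac{151 \sqrt{10}}{4} \approx -471.38$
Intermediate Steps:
$l{\left(C \right)} = 1$
$p{\left(G \right)} = - \frac{\sqrt{10}}{4}$ ($p{\left(G \right)} = - \frac{\sqrt{9 + 1}}{4} = - \frac{\sqrt{10}}{4}$)
$-352 + 151 p{\left(13 \right)} = -352 + 151 \left(- \frac{\sqrt{10}}{4}\right) = -352 - \frac{151 \sqrt{10}}{4}$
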